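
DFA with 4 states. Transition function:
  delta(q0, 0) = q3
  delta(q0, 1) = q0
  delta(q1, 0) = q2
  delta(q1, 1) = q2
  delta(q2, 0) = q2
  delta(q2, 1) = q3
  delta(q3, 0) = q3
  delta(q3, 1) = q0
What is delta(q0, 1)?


Looking up transition function:
delta(q0, 1) in the table
Row: q0, Column: 1
Result: q0

q0


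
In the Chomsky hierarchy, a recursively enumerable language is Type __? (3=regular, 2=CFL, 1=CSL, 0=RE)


Chomsky hierarchy levels:
  Type 3: Regular (DFA/NFA/regex)
  Type 2: Context-free (PDA)
  Type 1: Context-sensitive
  Type 0: Recursively enumerable (TM)
'recursively enumerable' corresponds to Type 0

0


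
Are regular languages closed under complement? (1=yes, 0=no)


Regular languages are closed under all standard operations:
- Union: Yes (product construction)
- Intersection: Yes (product construction)
- Complement: Yes (swap accept/reject)
- Concatenation: Yes (NFA construction)
Operation: complement -> Closed

1


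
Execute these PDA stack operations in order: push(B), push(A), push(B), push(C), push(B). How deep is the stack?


Tracing stack operations:
  push(B) -> stack = [B], depth=1
  push(A) -> stack = [B,A], depth=2
  push(B) -> stack = [B,A,B], depth=3
  push(C) -> stack = [B,A,B,C], depth=4
  push(B) -> stack = [B,A,B,C,B], depth=5
Final depth = 5

5


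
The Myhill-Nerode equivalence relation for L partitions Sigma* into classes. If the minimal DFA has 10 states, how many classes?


Myhill-Nerode theorem:
Number of equivalence classes = number of states in minimal DFA
Minimal DFA states = 10
Therefore equivalence classes = 10

10


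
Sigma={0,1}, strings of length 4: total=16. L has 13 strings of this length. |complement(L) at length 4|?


Alphabet: {0,1}
String length: 4
Total strings of length 4 = 2^4 = 16
Strings in L = 13
Complement = total - |L|
= 16 - 13
= 3

3


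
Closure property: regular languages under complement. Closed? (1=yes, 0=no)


Regular languages are closed under:
- Union (DFA product construction)
- Intersection (DFA product construction)
- Complement (swap accept/reject states)
- Concatenation (NFA construction)
- Kleene star (NFA construction)
complement is in this list
Therefore: closed

1


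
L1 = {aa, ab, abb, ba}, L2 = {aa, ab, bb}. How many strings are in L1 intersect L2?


L1 = {aa, ab, abb, ba}
L2 = {aa, ab, bb}
Checking each string in L1 against L2:
  'aa': in L2? Yes
  'ab': in L2? Yes
  'abb': in L2? No
  'ba': in L2? No
Intersection = {aa, ab}
|L1 ∩ L2| = 2

2


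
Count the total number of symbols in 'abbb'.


String: 'abbb'
Counting characters:
  'a' appears 1 time(s)
  'b' appears 3 time(s)
Total length = 1 + 3 = 4

4


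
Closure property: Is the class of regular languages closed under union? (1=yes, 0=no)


Regular languages are closed under all standard operations:
- Union: Yes (product construction)
- Intersection: Yes (product construction)
- Complement: Yes (swap accept/reject)
- Concatenation: Yes (NFA construction)
Operation: union -> Closed

1


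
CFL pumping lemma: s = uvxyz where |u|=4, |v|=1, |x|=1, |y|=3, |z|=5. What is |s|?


|s| = |u| + |v| + |x| + |y| + |z|
= 4 + 1 + 1 + 3 + 5
= 5 + 1 + 8
= 6 + 8
= 14

14


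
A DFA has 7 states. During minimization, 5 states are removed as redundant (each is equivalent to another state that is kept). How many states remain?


Original DFA: 7 states
Redundant states removed: 5
Minimized states = original - removed
= 7 - 5
= 2

2


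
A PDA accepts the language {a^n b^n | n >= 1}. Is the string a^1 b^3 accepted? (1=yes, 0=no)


Language requires equal numbers of a's and b's
PDA pushes for each 'a', pops for each 'b'
Number of a's = 1
Number of b's = 3
1 != 3 -> Reject

0


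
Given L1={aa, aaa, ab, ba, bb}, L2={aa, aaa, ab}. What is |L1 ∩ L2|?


L1 = {aa, aaa, ab, ba, bb}
L2 = {aa, aaa, ab}
Checking each string in L1 against L2:
  'aa': in L2? Yes
  'aaa': in L2? Yes
  'ab': in L2? Yes
  'ba': in L2? No
  'bb': in L2? No
Intersection = {aa, aaa, ab}
|L1 ∩ L2| = 3

3


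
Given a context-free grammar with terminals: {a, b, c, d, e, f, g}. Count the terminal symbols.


Terminal symbols: a, b, c, d, e, f, g
Counting each: a (#1), b (#2), c (#3), d (#4), e (#5), f (#6), g (#7)
Total = 7

7


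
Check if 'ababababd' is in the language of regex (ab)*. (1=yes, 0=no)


Pattern: (ab)*
String: 'ababababd'
Pattern requires: zero or more repetitions of 'ab'
Length 9 is odd -> cannot be (ab)* -> no match
Result: 0

0


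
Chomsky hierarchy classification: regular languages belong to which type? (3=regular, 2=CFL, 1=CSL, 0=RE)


Chomsky hierarchy levels:
  Type 3: Regular (DFA/NFA/regex)
  Type 2: Context-free (PDA)
  Type 1: Context-sensitive
  Type 0: Recursively enumerable (TM)
'regular' corresponds to Type 3

3


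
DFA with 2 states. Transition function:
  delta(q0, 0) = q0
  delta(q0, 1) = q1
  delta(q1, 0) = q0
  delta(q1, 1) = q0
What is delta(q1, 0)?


Looking up transition function:
delta(q1, 0) in the table
Row: q1, Column: 0
Result: q0

q0


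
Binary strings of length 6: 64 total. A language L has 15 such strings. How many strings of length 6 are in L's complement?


Alphabet: {0,1}
String length: 6
Total strings of length 6 = 2^6 = 64
Strings in L = 15
Complement = total - |L|
= 64 - 15
= 49

49


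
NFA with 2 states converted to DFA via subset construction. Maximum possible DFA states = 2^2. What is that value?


NFA has 2 states
Subset construction: each DFA state = subset of NFA states
Maximum subsets = 2^2
2^2 = 4

4


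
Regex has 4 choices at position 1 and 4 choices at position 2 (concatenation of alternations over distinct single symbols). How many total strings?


First group: 4 alternatives
Second group: 4 alternatives
Concatenation: each choice from group 1 pairs with each from group 2
Total = 4 x 4 = 16

16


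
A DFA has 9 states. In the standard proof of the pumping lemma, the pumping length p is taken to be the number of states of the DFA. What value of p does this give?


Pumping lemma for regular languages (standard proof):
Take p = |Q|, the number of DFA states.
Any string of length >= |Q| passes through |Q|+1 states while reading its first |Q| symbols,
so by pigeonhole some state repeats, giving the loop that can be pumped.
Here |Q| = 9
Therefore the proof uses p = 9

9


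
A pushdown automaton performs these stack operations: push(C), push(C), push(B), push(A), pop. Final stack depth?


Tracing stack operations:
  push(C) -> stack = [C], depth=1
  push(C) -> stack = [C,C], depth=2
  push(B) -> stack = [C,C,B], depth=3
  push(A) -> stack = [C,C,B,A], depth=4
  pop -> removed A, stack = [C,C,B], depth=3
Final depth = 3

3


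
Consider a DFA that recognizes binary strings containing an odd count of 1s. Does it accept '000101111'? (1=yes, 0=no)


DFA has 2 states: q_even (start, accept=no) and q_odd
Processing string '000101111' character by character:
  Position 0: read '0', 1-count=0 -> q_even (no change)
  Position 1: read '0', 1-count=0 -> q_even (no change)
  Position 2: read '0', 1-count=0 -> q_even (no change)
  Position 3: read '1', 1-count=1 -> q_odd
  Position 4: read '0', 1-count=1 -> q_odd (no change)
  Position 5: read '1', 1-count=2 -> q_even
  Position 6: read '1', 1-count=3 -> q_odd
  Position 7: read '1', 1-count=4 -> q_even
  Position 8: read '1', 1-count=5 -> q_odd
Final state: q_odd, total 1s = 5 (odd); the DFA requires an odd count -> accept

1


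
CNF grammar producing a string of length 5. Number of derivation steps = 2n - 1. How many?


Chomsky Normal Form derivation:
String length n = 5
Each step either:
  - Splits a nonterminal into two (n-1 such steps)
  - Converts a nonterminal to terminal (n such steps)
Total = (n-1) + n = 2n - 1
= 2(5) - 1
= 10 - 1
= 9

9


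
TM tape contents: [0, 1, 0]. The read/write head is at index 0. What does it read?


Tape: [0, 1, 0]
Positions: 0 1 2
Values:    0 1 0
Head at position 0
tape[0] = 0

0


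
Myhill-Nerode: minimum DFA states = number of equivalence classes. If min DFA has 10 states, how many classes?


Myhill-Nerode theorem:
Number of equivalence classes = number of states in minimal DFA
Minimal DFA states = 10
Therefore equivalence classes = 10

10


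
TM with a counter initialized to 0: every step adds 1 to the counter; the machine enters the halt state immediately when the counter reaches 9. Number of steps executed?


Counter starts at 0. Counting sequence:
  Step 1: counter = 1
  Step 2: counter = 2
  Step 3: counter = 3
  Step 4: counter = 4
  Step 5: counter = 5
  Step 6: counter = 6
  ...
  Step 9: counter = 9
Counter reached 9 -> halt
Total steps = 9

9


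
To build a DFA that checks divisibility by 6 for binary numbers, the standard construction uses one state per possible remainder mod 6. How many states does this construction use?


Divisibility by 6 is tracked via the remainder mod 6: 0, 1, ..., 5
The construction assigns one state to each remainder
Number of remainders = 6

6


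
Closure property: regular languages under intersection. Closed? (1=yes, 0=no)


Regular languages are closed under:
- Union (DFA product construction)
- Intersection (DFA product construction)
- Complement (swap accept/reject states)
- Concatenation (NFA construction)
- Kleene star (NFA construction)
intersection is in this list
Therefore: closed

1


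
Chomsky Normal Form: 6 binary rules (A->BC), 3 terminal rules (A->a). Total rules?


CNF allows two rule forms:
  A -> BC (binary): 6 rules
  A -> a (terminal): 3 rules
Total = 6 + 3 = 9

9


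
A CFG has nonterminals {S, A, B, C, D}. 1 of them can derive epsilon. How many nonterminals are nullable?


Nonterminals: {S, A, B, C, D}
A nonterminal is nullable if it can derive epsilon
Counting nullable nonterminals: 1
Total nullable = 1

1


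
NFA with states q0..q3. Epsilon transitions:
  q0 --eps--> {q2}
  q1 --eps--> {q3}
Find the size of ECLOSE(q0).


Starting from q0
Initialize closure = {q0}
Follow epsilon from q0 -> add q2
Final closure: {q0, q2}
Size = 2

2


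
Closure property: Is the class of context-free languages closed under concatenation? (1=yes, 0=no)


CFL closure properties:
  Closed under: union, concatenation, Kleene star
  NOT closed under: intersection, complement
Operation 'concatenation' is in closed list -> Yes (closed)

1


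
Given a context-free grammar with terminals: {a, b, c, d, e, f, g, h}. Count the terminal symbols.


Terminal symbols: a, b, c, d, e, f, g, h
Counting each: a (#1), b (#2), c (#3), d (#4), e (#5), f (#6), g (#7), h (#8)
Total = 8

8


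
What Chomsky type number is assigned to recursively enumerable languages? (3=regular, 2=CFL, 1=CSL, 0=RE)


Chomsky hierarchy levels:
  Type 3: Regular (DFA/NFA/regex)
  Type 2: Context-free (PDA)
  Type 1: Context-sensitive
  Type 0: Recursively enumerable (TM)
'recursively enumerable' corresponds to Type 0

0


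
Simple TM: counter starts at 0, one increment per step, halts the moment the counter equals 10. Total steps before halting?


Counter starts at 0. Counting sequence:
  Step 1: counter = 1
  Step 2: counter = 2
  Step 3: counter = 3
  Step 4: counter = 4
  Step 5: counter = 5
  Step 6: counter = 6
  ...
  Step 10: counter = 10
Counter reached 10 -> halt
Total steps = 10

10


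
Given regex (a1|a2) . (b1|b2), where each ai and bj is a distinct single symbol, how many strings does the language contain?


First group: 2 alternatives
Second group: 2 alternatives
Concatenation: each choice from group 1 pairs with each from group 2
Total = 2 x 2 = 4

4


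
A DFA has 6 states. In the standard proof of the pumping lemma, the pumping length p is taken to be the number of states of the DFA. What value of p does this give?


Pumping lemma for regular languages (standard proof):
Take p = |Q|, the number of DFA states.
Any string of length >= |Q| passes through |Q|+1 states while reading its first |Q| symbols,
so by pigeonhole some state repeats, giving the loop that can be pumped.
Here |Q| = 6
Therefore the proof uses p = 6

6


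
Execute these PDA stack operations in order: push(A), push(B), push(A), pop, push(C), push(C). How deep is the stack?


Tracing stack operations:
  push(A) -> stack = [A], depth=1
  push(B) -> stack = [A,B], depth=2
  push(A) -> stack = [A,B,A], depth=3
  pop -> removed A, stack = [A,B], depth=2
  push(C) -> stack = [A,B,C], depth=3
  push(C) -> stack = [A,B,C,C], depth=4
Final depth = 4

4


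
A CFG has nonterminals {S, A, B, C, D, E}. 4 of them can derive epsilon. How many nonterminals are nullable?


Nonterminals: {S, A, B, C, D, E}
A nonterminal is nullable if it can derive epsilon
Counting nullable nonterminals: 4
Total nullable = 4

4


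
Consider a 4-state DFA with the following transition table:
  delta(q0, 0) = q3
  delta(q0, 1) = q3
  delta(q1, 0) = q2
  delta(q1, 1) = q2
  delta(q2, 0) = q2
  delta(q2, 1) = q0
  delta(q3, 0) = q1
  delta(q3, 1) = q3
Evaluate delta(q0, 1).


Looking up transition function:
delta(q0, 1) in the table
Row: q0, Column: 1
Result: q3

q3


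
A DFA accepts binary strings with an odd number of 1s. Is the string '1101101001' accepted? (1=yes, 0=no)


DFA has 2 states: q_even (start, accept=no) and q_odd
Processing string '1101101001' character by character:
  Position 0: read '1', 1-count=1 -> q_odd
  Position 1: read '1', 1-count=2 -> q_even
  Position 2: read '0', 1-count=2 -> q_even (no change)
  Position 3: read '1', 1-count=3 -> q_odd
  Position 4: read '1', 1-count=4 -> q_even
  Position 5: read '0', 1-count=4 -> q_even (no change)
  Position 6: read '1', 1-count=5 -> q_odd
  Position 7: read '0', 1-count=5 -> q_odd (no change)
  Position 8: read '0', 1-count=5 -> q_odd (no change)
  Position 9: read '1', 1-count=6 -> q_even
Final state: q_even, total 1s = 6 (even); the DFA requires an odd count -> reject

0


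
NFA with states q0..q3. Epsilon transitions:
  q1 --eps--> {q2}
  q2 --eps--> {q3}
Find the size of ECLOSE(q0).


Starting from q0
Initialize closure = {q0}
q0 has no outgoing epsilon transitions -> nothing to add
Final closure: {q0}
Size = 1

1


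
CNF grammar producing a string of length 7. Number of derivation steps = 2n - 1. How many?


Chomsky Normal Form derivation:
String length n = 7
Each step either:
  - Splits a nonterminal into two (n-1 such steps)
  - Converts a nonterminal to terminal (n such steps)
Total = (n-1) + n = 2n - 1
= 2(7) - 1
= 14 - 1
= 13

13


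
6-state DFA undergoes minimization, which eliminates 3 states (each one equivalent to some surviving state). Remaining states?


Original DFA: 6 states
Redundant states removed: 3
Minimized states = original - removed
= 6 - 3
= 3

3


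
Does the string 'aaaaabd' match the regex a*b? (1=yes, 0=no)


Pattern: a*b
String: 'aaaaabd'
Pattern requires: zero or more 'a's followed by exactly one 'b'
Found 5 leading 'a's
Remaining: 'bd'
Remaining is not 'b' -> no match
Result: 0

0


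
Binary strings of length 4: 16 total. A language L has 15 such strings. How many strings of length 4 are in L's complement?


Alphabet: {0,1}
String length: 4
Total strings of length 4 = 2^4 = 16
Strings in L = 15
Complement = total - |L|
= 16 - 15
= 1

1


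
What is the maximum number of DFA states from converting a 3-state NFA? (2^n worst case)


NFA has 3 states
Subset construction: each DFA state = subset of NFA states
Maximum subsets = 2^3
2^3 = 8

8


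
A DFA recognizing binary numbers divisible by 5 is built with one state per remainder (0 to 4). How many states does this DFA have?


Divisibility by 5 is tracked via the remainder mod 5: 0, 1, ..., 4
The construction assigns one state to each remainder
Number of remainders = 5

5


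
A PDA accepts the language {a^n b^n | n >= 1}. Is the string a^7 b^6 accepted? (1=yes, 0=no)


Language requires equal numbers of a's and b's
PDA pushes for each 'a', pops for each 'b'
Number of a's = 7
Number of b's = 6
7 != 6 -> Reject

0


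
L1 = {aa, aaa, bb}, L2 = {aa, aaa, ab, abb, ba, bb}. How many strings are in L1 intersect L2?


L1 = {aa, aaa, bb}
L2 = {aa, aaa, ab, abb, ba, bb}
Checking each string in L1 against L2:
  'aa': in L2? Yes
  'aaa': in L2? Yes
  'bb': in L2? Yes
Intersection = {aa, aaa, bb}
|L1 ∩ L2| = 3

3


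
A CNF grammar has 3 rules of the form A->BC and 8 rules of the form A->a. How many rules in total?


CNF allows two rule forms:
  A -> BC (binary): 3 rules
  A -> a (terminal): 8 rules
Total = 3 + 8 = 11

11


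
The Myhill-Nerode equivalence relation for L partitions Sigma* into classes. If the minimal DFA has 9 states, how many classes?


Myhill-Nerode theorem:
Number of equivalence classes = number of states in minimal DFA
Minimal DFA states = 9
Therefore equivalence classes = 9

9


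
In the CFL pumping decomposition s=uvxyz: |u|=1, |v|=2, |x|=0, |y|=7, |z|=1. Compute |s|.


|s| = |u| + |v| + |x| + |y| + |z|
= 1 + 2 + 0 + 7 + 1
= 3 + 0 + 8
= 3 + 8
= 11

11


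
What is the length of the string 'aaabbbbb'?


String: 'aaabbbbb'
Counting characters:
  'a' appears 3 time(s)
  'b' appears 5 time(s)
Total length = 3 + 5 = 8

8


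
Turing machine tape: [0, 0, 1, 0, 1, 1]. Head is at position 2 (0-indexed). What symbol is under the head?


Tape: [0, 0, 1, 0, 1, 1]
Positions: 0 1 2 3 4 5
Values:    0 0 1 0 1 1
Head at position 2
tape[2] = 1

1


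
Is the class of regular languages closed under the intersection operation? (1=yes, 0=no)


Regular languages are closed under:
- Union (DFA product construction)
- Intersection (DFA product construction)
- Complement (swap accept/reject states)
- Concatenation (NFA construction)
- Kleene star (NFA construction)
intersection is in this list
Therefore: closed

1


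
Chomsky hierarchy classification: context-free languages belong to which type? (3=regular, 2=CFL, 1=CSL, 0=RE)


Chomsky hierarchy levels:
  Type 3: Regular (DFA/NFA/regex)
  Type 2: Context-free (PDA)
  Type 1: Context-sensitive
  Type 0: Recursively enumerable (TM)
'context-free' corresponds to Type 2

2


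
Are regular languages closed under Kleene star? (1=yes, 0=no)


Regular languages are closed under:
- Union (DFA product construction)
- Intersection (DFA product construction)
- Complement (swap accept/reject states)
- Concatenation (NFA construction)
- Kleene star (NFA construction)
Kleene star is in this list
Therefore: closed

1


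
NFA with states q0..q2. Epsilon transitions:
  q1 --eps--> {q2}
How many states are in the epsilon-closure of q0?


Starting from q0
Initialize closure = {q0}
q0 has no outgoing epsilon transitions -> nothing to add
Final closure: {q0}
Size = 1

1


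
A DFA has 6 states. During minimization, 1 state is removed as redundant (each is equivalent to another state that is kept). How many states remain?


Original DFA: 6 states
Redundant states removed: 1
Minimized states = original - removed
= 6 - 1
= 5

5


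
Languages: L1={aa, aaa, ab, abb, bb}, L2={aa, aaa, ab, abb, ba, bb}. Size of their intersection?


L1 = {aa, aaa, ab, abb, bb}
L2 = {aa, aaa, ab, abb, ba, bb}
Checking each string in L1 against L2:
  'aa': in L2? Yes
  'aaa': in L2? Yes
  'ab': in L2? Yes
  'abb': in L2? Yes
  'bb': in L2? Yes
Intersection = {aa, aaa, ab, abb, bb}
|L1 ∩ L2| = 5

5


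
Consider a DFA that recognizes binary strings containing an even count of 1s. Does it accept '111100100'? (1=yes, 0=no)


DFA has 2 states: q_even (start, accept=yes) and q_odd
Processing string '111100100' character by character:
  Position 0: read '1', 1-count=1 -> q_odd
  Position 1: read '1', 1-count=2 -> q_even
  Position 2: read '1', 1-count=3 -> q_odd
  Position 3: read '1', 1-count=4 -> q_even
  Position 4: read '0', 1-count=4 -> q_even (no change)
  Position 5: read '0', 1-count=4 -> q_even (no change)
  Position 6: read '1', 1-count=5 -> q_odd
  Position 7: read '0', 1-count=5 -> q_odd (no change)
  Position 8: read '0', 1-count=5 -> q_odd (no change)
Final state: q_odd, total 1s = 5 (odd); the DFA requires an even count -> reject

0


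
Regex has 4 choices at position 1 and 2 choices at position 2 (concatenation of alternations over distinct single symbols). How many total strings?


First group: 4 alternatives
Second group: 2 alternatives
Concatenation: each choice from group 1 pairs with each from group 2
Total = 4 x 2 = 8

8


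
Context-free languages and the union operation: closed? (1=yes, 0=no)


CFL closure properties:
  Closed under: union, concatenation, Kleene star
  NOT closed under: intersection, complement
Operation 'union' is in closed list -> Yes (closed)

1


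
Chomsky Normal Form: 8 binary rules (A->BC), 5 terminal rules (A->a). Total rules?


CNF allows two rule forms:
  A -> BC (binary): 8 rules
  A -> a (terminal): 5 rules
Total = 8 + 5 = 13

13


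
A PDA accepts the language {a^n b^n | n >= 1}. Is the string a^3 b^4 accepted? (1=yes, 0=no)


Language requires equal numbers of a's and b's
PDA pushes for each 'a', pops for each 'b'
Number of a's = 3
Number of b's = 4
3 != 4 -> Reject

0


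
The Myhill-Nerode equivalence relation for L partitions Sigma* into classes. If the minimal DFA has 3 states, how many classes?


Myhill-Nerode theorem:
Number of equivalence classes = number of states in minimal DFA
Minimal DFA states = 3
Therefore equivalence classes = 3

3


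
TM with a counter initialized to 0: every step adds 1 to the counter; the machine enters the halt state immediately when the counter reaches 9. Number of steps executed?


Counter starts at 0. Counting sequence:
  Step 1: counter = 1
  Step 2: counter = 2
  Step 3: counter = 3
  Step 4: counter = 4
  Step 5: counter = 5
  Step 6: counter = 6
  ...
  Step 9: counter = 9
Counter reached 9 -> halt
Total steps = 9

9


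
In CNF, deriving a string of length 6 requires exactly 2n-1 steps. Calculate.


Chomsky Normal Form derivation:
String length n = 6
Each step either:
  - Splits a nonterminal into two (n-1 such steps)
  - Converts a nonterminal to terminal (n such steps)
Total = (n-1) + n = 2n - 1
= 2(6) - 1
= 12 - 1
= 11

11


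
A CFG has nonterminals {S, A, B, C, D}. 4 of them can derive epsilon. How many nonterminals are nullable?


Nonterminals: {S, A, B, C, D}
A nonterminal is nullable if it can derive epsilon
Counting nullable nonterminals: 4
Total nullable = 4

4


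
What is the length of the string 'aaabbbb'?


String: 'aaabbbb'
Counting characters:
  'a' appears 3 time(s)
  'b' appears 4 time(s)
Total length = 3 + 4 = 7

7


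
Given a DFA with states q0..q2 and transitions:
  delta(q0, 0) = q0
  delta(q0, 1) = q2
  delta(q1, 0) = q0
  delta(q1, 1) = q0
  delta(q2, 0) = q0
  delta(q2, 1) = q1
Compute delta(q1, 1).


Looking up transition function:
delta(q1, 1) in the table
Row: q1, Column: 1
Result: q0

q0


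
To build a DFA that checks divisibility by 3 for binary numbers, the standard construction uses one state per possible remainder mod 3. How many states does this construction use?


Divisibility by 3 is tracked via the remainder mod 3: 0, 1, ..., 2
The construction assigns one state to each remainder
Number of remainders = 3

3


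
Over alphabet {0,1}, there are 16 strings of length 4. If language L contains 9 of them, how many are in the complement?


Alphabet: {0,1}
String length: 4
Total strings of length 4 = 2^4 = 16
Strings in L = 9
Complement = total - |L|
= 16 - 9
= 7

7


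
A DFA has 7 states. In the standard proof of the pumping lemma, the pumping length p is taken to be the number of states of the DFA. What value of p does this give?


Pumping lemma for regular languages (standard proof):
Take p = |Q|, the number of DFA states.
Any string of length >= |Q| passes through |Q|+1 states while reading its first |Q| symbols,
so by pigeonhole some state repeats, giving the loop that can be pumped.
Here |Q| = 7
Therefore the proof uses p = 7

7


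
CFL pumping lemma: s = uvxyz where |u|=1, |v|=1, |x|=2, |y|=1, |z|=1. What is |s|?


|s| = |u| + |v| + |x| + |y| + |z|
= 1 + 1 + 2 + 1 + 1
= 2 + 2 + 2
= 4 + 2
= 6

6


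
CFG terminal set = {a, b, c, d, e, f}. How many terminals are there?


Terminal symbols: a, b, c, d, e, f
Counting each: a (#1), b (#2), c (#3), d (#4), e (#5), f (#6)
Total = 6

6


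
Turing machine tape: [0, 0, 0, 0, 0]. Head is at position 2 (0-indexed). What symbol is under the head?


Tape: [0, 0, 0, 0, 0]
Positions: 0 1 2 3 4
Values:    0 0 0 0 0
Head at position 2
tape[2] = 0

0


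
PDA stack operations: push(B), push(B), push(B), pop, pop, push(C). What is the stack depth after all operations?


Tracing stack operations:
  push(B) -> stack = [B], depth=1
  push(B) -> stack = [B,B], depth=2
  push(B) -> stack = [B,B,B], depth=3
  pop -> removed B, stack = [B,B], depth=2
  pop -> removed B, stack = [B], depth=1
  push(C) -> stack = [B,C], depth=2
Final depth = 2

2


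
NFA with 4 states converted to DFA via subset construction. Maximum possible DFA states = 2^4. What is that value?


NFA has 4 states
Subset construction: each DFA state = subset of NFA states
Maximum subsets = 2^4
2^4 = 16

16


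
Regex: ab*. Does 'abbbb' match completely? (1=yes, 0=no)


Pattern: ab*
String: 'abbbb'
Pattern requires: exactly one 'a' followed by zero or more 'b's
First char is 'a' -> OK
Rest 'bbbb': all b's? Yes
Result: 1

1


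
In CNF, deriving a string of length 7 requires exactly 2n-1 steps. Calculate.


Chomsky Normal Form derivation:
String length n = 7
Each step either:
  - Splits a nonterminal into two (n-1 such steps)
  - Converts a nonterminal to terminal (n such steps)
Total = (n-1) + n = 2n - 1
= 2(7) - 1
= 14 - 1
= 13

13


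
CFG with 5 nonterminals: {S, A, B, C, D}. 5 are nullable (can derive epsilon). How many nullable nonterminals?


Nonterminals: {S, A, B, C, D}
A nonterminal is nullable if it can derive epsilon
Counting nullable nonterminals: 5
Total nullable = 5

5


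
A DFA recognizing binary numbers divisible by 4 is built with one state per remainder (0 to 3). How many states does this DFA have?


Divisibility by 4 is tracked via the remainder mod 4: 0, 1, ..., 3
The construction assigns one state to each remainder
Number of remainders = 4

4


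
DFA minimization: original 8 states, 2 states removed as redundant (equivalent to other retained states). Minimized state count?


Original DFA: 8 states
Redundant states removed: 2
Minimized states = original - removed
= 8 - 2
= 6

6


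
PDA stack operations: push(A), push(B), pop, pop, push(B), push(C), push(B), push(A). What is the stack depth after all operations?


Tracing stack operations:
  push(A) -> stack = [A], depth=1
  push(B) -> stack = [A,B], depth=2
  pop -> removed B, stack = [A], depth=1
  pop -> removed A, stack = [], depth=0
  push(B) -> stack = [B], depth=1
  push(C) -> stack = [B,C], depth=2
  push(B) -> stack = [B,C,B], depth=3
  push(A) -> stack = [B,C,B,A], depth=4
Final depth = 4

4


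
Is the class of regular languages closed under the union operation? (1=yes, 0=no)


Regular languages are closed under:
- Union (DFA product construction)
- Intersection (DFA product construction)
- Complement (swap accept/reject states)
- Concatenation (NFA construction)
- Kleene star (NFA construction)
union is in this list
Therefore: closed

1


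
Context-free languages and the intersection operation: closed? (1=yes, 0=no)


CFL closure properties:
  Closed under: union, concatenation, Kleene star
  NOT closed under: intersection, complement
Operation 'intersection' is in not-closed list -> No (not closed)

0


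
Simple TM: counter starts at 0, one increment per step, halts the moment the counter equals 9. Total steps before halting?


Counter starts at 0. Counting sequence:
  Step 1: counter = 1
  Step 2: counter = 2
  Step 3: counter = 3
  Step 4: counter = 4
  Step 5: counter = 5
  Step 6: counter = 6
  ...
  Step 9: counter = 9
Counter reached 9 -> halt
Total steps = 9

9


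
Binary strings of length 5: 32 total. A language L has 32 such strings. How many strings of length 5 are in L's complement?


Alphabet: {0,1}
String length: 5
Total strings of length 5 = 2^5 = 32
Strings in L = 32
Complement = total - |L|
= 32 - 32
= 0

0


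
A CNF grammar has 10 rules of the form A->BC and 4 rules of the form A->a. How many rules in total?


CNF allows two rule forms:
  A -> BC (binary): 10 rules
  A -> a (terminal): 4 rules
Total = 10 + 4 = 14

14


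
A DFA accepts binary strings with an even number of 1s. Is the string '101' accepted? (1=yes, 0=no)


DFA has 2 states: q_even (start, accept=yes) and q_odd
Processing string '101' character by character:
  Position 0: read '1', 1-count=1 -> q_odd
  Position 1: read '0', 1-count=1 -> q_odd (no change)
  Position 2: read '1', 1-count=2 -> q_even
Final state: q_even, total 1s = 2 (even); the DFA requires an even count -> accept

1


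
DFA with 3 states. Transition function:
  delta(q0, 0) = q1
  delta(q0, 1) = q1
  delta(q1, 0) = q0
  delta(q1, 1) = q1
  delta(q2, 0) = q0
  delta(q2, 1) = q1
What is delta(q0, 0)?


Looking up transition function:
delta(q0, 0) in the table
Row: q0, Column: 0
Result: q1

q1


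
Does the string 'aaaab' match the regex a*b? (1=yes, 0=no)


Pattern: a*b
String: 'aaaab'
Pattern requires: zero or more 'a's followed by exactly one 'b'
Found 4 leading 'a's
Remaining: 'b'
Remaining is exactly 'b' -> match
Result: 1

1


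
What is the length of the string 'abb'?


String: 'abb'
Counting characters:
  'a' appears 1 time(s)
  'b' appears 2 time(s)
Total length = 1 + 2 = 3

3


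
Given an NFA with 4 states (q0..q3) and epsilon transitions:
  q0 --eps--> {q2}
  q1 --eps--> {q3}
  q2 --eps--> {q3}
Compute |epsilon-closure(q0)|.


Starting from q0
Initialize closure = {q0}
Follow epsilon from q0 -> add q2
Follow epsilon from q2 -> add q3
Final closure: {q0, q2, q3}
Size = 3

3


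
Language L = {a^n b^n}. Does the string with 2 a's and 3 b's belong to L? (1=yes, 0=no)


Language requires equal numbers of a's and b's
PDA pushes for each 'a', pops for each 'b'
Number of a's = 2
Number of b's = 3
2 != 3 -> Reject

0


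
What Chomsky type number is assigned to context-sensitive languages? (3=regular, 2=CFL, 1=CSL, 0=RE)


Chomsky hierarchy levels:
  Type 3: Regular (DFA/NFA/regex)
  Type 2: Context-free (PDA)
  Type 1: Context-sensitive
  Type 0: Recursively enumerable (TM)
'context-sensitive' corresponds to Type 1

1


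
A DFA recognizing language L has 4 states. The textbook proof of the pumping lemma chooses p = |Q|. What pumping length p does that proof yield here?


Pumping lemma for regular languages (standard proof):
Take p = |Q|, the number of DFA states.
Any string of length >= |Q| passes through |Q|+1 states while reading its first |Q| symbols,
so by pigeonhole some state repeats, giving the loop that can be pumped.
Here |Q| = 4
Therefore the proof uses p = 4

4


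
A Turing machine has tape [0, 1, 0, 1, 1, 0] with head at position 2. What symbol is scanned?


Tape: [0, 1, 0, 1, 1, 0]
Positions: 0 1 2 3 4 5
Values:    0 1 0 1 1 0
Head at position 2
tape[2] = 0

0


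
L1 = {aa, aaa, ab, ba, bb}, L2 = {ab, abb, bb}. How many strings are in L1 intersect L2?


L1 = {aa, aaa, ab, ba, bb}
L2 = {ab, abb, bb}
Checking each string in L1 against L2:
  'aa': in L2? No
  'aaa': in L2? No
  'ab': in L2? Yes
  'ba': in L2? No
  'bb': in L2? Yes
Intersection = {ab, bb}
|L1 ∩ L2| = 2

2


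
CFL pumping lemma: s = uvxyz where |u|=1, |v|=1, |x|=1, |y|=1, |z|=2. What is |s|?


|s| = |u| + |v| + |x| + |y| + |z|
= 1 + 1 + 1 + 1 + 2
= 2 + 1 + 3
= 3 + 3
= 6

6


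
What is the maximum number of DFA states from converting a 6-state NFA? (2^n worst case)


NFA has 6 states
Subset construction: each DFA state = subset of NFA states
Maximum subsets = 2^6
2^6 = 64

64


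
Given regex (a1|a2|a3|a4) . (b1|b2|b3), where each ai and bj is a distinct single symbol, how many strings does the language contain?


First group: 4 alternatives
Second group: 3 alternatives
Concatenation: each choice from group 1 pairs with each from group 2
Total = 4 x 3 = 12

12


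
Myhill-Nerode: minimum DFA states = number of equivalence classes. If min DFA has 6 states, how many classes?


Myhill-Nerode theorem:
Number of equivalence classes = number of states in minimal DFA
Minimal DFA states = 6
Therefore equivalence classes = 6

6


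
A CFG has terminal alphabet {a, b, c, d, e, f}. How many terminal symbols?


Terminal symbols: a, b, c, d, e, f
Counting each: a (#1), b (#2), c (#3), d (#4), e (#5), f (#6)
Total = 6

6


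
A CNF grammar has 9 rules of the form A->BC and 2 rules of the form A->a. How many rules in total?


CNF allows two rule forms:
  A -> BC (binary): 9 rules
  A -> a (terminal): 2 rules
Total = 9 + 2 = 11

11


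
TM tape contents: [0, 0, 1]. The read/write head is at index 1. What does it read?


Tape: [0, 0, 1]
Positions: 0 1 2
Values:    0 0 1
Head at position 1
tape[1] = 0

0


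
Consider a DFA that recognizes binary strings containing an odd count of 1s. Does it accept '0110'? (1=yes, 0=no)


DFA has 2 states: q_even (start, accept=no) and q_odd
Processing string '0110' character by character:
  Position 0: read '0', 1-count=0 -> q_even (no change)
  Position 1: read '1', 1-count=1 -> q_odd
  Position 2: read '1', 1-count=2 -> q_even
  Position 3: read '0', 1-count=2 -> q_even (no change)
Final state: q_even, total 1s = 2 (even); the DFA requires an odd count -> reject

0


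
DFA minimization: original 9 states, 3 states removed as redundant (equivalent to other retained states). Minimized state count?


Original DFA: 9 states
Redundant states removed: 3
Minimized states = original - removed
= 9 - 3
= 6

6


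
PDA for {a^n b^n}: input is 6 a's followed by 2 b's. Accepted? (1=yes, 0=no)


Language requires equal numbers of a's and b's
PDA pushes for each 'a', pops for each 'b'
Number of a's = 6
Number of b's = 2
6 != 2 -> Reject

0


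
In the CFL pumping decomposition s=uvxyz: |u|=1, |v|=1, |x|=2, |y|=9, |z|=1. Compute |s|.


|s| = |u| + |v| + |x| + |y| + |z|
= 1 + 1 + 2 + 9 + 1
= 2 + 2 + 10
= 4 + 10
= 14

14


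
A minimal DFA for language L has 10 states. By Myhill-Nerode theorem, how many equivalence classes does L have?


Myhill-Nerode theorem:
Number of equivalence classes = number of states in minimal DFA
Minimal DFA states = 10
Therefore equivalence classes = 10

10


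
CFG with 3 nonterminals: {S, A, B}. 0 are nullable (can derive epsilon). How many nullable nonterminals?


Nonterminals: {S, A, B}
A nonterminal is nullable if it can derive epsilon
Counting nullable nonterminals: 0
Total nullable = 0

0


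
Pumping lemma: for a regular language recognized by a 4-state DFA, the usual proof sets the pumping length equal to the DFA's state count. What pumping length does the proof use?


Pumping lemma for regular languages (standard proof):
Take p = |Q|, the number of DFA states.
Any string of length >= |Q| passes through |Q|+1 states while reading its first |Q| symbols,
so by pigeonhole some state repeats, giving the loop that can be pumped.
Here |Q| = 4
Therefore the proof uses p = 4

4


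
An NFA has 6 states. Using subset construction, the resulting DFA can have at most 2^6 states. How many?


NFA has 6 states
Subset construction: each DFA state = subset of NFA states
Maximum subsets = 2^6
2^6 = 64

64


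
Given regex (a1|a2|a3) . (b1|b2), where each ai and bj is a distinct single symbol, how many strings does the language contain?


First group: 3 alternatives
Second group: 2 alternatives
Concatenation: each choice from group 1 pairs with each from group 2
Total = 3 x 2 = 6

6


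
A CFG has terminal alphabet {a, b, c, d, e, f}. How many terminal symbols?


Terminal symbols: a, b, c, d, e, f
Counting each: a (#1), b (#2), c (#3), d (#4), e (#5), f (#6)
Total = 6

6


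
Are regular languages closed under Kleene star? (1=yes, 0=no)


Regular languages are closed under:
- Union (DFA product construction)
- Intersection (DFA product construction)
- Complement (swap accept/reject states)
- Concatenation (NFA construction)
- Kleene star (NFA construction)
Kleene star is in this list
Therefore: closed

1


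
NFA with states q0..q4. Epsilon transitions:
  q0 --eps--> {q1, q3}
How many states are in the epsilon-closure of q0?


Starting from q0
Initialize closure = {q0}
Follow epsilon from q0 -> add q1
Follow epsilon from q0 -> add q3
Final closure: {q0, q1, q3}
Size = 3

3


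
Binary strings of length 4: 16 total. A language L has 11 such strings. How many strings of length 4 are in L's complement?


Alphabet: {0,1}
String length: 4
Total strings of length 4 = 2^4 = 16
Strings in L = 11
Complement = total - |L|
= 16 - 11
= 5

5


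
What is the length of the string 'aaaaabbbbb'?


String: 'aaaaabbbbb'
Counting characters:
  'a' appears 5 time(s)
  'b' appears 5 time(s)
Total length = 5 + 5 = 10

10


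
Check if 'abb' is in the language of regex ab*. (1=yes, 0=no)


Pattern: ab*
String: 'abb'
Pattern requires: exactly one 'a' followed by zero or more 'b's
First char is 'a' -> OK
Rest 'bb': all b's? Yes
Result: 1

1


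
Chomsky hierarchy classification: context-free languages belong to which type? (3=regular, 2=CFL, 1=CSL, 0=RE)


Chomsky hierarchy levels:
  Type 3: Regular (DFA/NFA/regex)
  Type 2: Context-free (PDA)
  Type 1: Context-sensitive
  Type 0: Recursively enumerable (TM)
'context-free' corresponds to Type 2

2


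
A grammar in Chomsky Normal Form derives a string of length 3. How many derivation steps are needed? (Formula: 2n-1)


Chomsky Normal Form derivation:
String length n = 3
Each step either:
  - Splits a nonterminal into two (n-1 such steps)
  - Converts a nonterminal to terminal (n such steps)
Total = (n-1) + n = 2n - 1
= 2(3) - 1
= 6 - 1
= 5

5


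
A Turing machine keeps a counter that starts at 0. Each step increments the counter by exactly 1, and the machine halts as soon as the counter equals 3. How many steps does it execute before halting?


Counter starts at 0. Counting sequence:
  Step 1: counter = 1
  Step 2: counter = 2
  Step 3: counter = 3
Counter reached 3 -> halt
Total steps = 3

3


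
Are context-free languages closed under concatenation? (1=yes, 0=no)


CFL closure properties:
  Closed under: union, concatenation, Kleene star
  NOT closed under: intersection, complement
Operation 'concatenation' is in closed list -> Yes (closed)

1


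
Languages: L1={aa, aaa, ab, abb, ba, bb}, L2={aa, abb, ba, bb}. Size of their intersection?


L1 = {aa, aaa, ab, abb, ba, bb}
L2 = {aa, abb, ba, bb}
Checking each string in L1 against L2:
  'aa': in L2? Yes
  'aaa': in L2? No
  'ab': in L2? No
  'abb': in L2? Yes
  'ba': in L2? Yes
  'bb': in L2? Yes
Intersection = {aa, abb, ba, bb}
|L1 ∩ L2| = 4

4


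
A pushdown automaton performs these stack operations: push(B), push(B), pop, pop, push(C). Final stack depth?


Tracing stack operations:
  push(B) -> stack = [B], depth=1
  push(B) -> stack = [B,B], depth=2
  pop -> removed B, stack = [B], depth=1
  pop -> removed B, stack = [], depth=0
  push(C) -> stack = [C], depth=1
Final depth = 1

1


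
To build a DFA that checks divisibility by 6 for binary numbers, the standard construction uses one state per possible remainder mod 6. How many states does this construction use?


Divisibility by 6 is tracked via the remainder mod 6: 0, 1, ..., 5
The construction assigns one state to each remainder
Number of remainders = 6

6


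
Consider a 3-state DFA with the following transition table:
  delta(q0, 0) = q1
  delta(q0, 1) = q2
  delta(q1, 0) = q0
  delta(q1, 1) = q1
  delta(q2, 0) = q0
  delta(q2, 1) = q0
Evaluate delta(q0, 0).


Looking up transition function:
delta(q0, 0) in the table
Row: q0, Column: 0
Result: q1

q1
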